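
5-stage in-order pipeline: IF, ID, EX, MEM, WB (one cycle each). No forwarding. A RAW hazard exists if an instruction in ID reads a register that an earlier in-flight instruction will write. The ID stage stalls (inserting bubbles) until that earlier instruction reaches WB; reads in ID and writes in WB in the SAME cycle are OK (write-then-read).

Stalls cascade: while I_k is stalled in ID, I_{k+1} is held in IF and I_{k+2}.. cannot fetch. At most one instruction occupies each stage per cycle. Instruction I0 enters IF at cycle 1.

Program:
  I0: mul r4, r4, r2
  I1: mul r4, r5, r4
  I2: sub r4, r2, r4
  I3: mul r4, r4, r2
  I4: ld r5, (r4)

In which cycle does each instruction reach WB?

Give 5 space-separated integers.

I0 mul r4 <- r4,r2: IF@1 ID@2 stall=0 (-) EX@3 MEM@4 WB@5
I1 mul r4 <- r5,r4: IF@2 ID@3 stall=2 (RAW on I0.r4 (WB@5)) EX@6 MEM@7 WB@8
I2 sub r4 <- r2,r4: IF@3 ID@6 stall=2 (RAW on I1.r4 (WB@8)) EX@9 MEM@10 WB@11
I3 mul r4 <- r4,r2: IF@6 ID@9 stall=2 (RAW on I2.r4 (WB@11)) EX@12 MEM@13 WB@14
I4 ld r5 <- r4: IF@9 ID@12 stall=2 (RAW on I3.r4 (WB@14)) EX@15 MEM@16 WB@17

Answer: 5 8 11 14 17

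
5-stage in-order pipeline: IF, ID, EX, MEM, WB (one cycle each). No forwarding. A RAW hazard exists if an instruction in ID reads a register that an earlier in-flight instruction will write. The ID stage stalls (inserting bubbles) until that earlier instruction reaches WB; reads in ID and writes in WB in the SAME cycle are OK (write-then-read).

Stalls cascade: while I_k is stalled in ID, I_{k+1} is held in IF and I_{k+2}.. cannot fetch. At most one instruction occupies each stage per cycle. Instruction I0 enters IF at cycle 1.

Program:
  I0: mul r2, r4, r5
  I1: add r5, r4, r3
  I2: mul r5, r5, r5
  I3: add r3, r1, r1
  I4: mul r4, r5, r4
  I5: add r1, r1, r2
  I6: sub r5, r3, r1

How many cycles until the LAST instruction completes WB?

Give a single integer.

I0 mul r2 <- r4,r5: IF@1 ID@2 stall=0 (-) EX@3 MEM@4 WB@5
I1 add r5 <- r4,r3: IF@2 ID@3 stall=0 (-) EX@4 MEM@5 WB@6
I2 mul r5 <- r5,r5: IF@3 ID@4 stall=2 (RAW on I1.r5 (WB@6)) EX@7 MEM@8 WB@9
I3 add r3 <- r1,r1: IF@4 ID@7 stall=0 (-) EX@8 MEM@9 WB@10
I4 mul r4 <- r5,r4: IF@7 ID@8 stall=1 (RAW on I2.r5 (WB@9)) EX@10 MEM@11 WB@12
I5 add r1 <- r1,r2: IF@8 ID@10 stall=0 (-) EX@11 MEM@12 WB@13
I6 sub r5 <- r3,r1: IF@10 ID@11 stall=2 (RAW on I5.r1 (WB@13)) EX@14 MEM@15 WB@16

Answer: 16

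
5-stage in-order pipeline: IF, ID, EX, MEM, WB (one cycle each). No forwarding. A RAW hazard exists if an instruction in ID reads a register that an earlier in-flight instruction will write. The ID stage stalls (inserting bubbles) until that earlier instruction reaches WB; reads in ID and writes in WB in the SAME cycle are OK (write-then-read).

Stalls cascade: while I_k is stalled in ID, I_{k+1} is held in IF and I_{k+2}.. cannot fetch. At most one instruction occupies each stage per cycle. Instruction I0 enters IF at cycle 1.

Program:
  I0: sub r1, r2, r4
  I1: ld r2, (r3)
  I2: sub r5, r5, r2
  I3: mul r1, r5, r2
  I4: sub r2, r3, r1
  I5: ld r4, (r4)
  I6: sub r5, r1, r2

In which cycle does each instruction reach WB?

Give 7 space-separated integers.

Answer: 5 6 9 12 15 16 18

Derivation:
I0 sub r1 <- r2,r4: IF@1 ID@2 stall=0 (-) EX@3 MEM@4 WB@5
I1 ld r2 <- r3: IF@2 ID@3 stall=0 (-) EX@4 MEM@5 WB@6
I2 sub r5 <- r5,r2: IF@3 ID@4 stall=2 (RAW on I1.r2 (WB@6)) EX@7 MEM@8 WB@9
I3 mul r1 <- r5,r2: IF@4 ID@7 stall=2 (RAW on I2.r5 (WB@9)) EX@10 MEM@11 WB@12
I4 sub r2 <- r3,r1: IF@7 ID@10 stall=2 (RAW on I3.r1 (WB@12)) EX@13 MEM@14 WB@15
I5 ld r4 <- r4: IF@10 ID@13 stall=0 (-) EX@14 MEM@15 WB@16
I6 sub r5 <- r1,r2: IF@13 ID@14 stall=1 (RAW on I4.r2 (WB@15)) EX@16 MEM@17 WB@18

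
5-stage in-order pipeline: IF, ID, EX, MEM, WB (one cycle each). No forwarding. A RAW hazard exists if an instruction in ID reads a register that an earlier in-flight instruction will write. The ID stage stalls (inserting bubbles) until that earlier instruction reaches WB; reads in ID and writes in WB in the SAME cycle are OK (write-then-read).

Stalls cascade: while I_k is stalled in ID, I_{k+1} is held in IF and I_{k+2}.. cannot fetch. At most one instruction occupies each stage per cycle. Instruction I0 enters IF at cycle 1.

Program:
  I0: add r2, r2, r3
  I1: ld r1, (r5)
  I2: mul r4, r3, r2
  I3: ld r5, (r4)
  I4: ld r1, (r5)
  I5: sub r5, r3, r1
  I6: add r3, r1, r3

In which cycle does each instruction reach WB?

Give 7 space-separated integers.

I0 add r2 <- r2,r3: IF@1 ID@2 stall=0 (-) EX@3 MEM@4 WB@5
I1 ld r1 <- r5: IF@2 ID@3 stall=0 (-) EX@4 MEM@5 WB@6
I2 mul r4 <- r3,r2: IF@3 ID@4 stall=1 (RAW on I0.r2 (WB@5)) EX@6 MEM@7 WB@8
I3 ld r5 <- r4: IF@4 ID@6 stall=2 (RAW on I2.r4 (WB@8)) EX@9 MEM@10 WB@11
I4 ld r1 <- r5: IF@6 ID@9 stall=2 (RAW on I3.r5 (WB@11)) EX@12 MEM@13 WB@14
I5 sub r5 <- r3,r1: IF@9 ID@12 stall=2 (RAW on I4.r1 (WB@14)) EX@15 MEM@16 WB@17
I6 add r3 <- r1,r3: IF@12 ID@15 stall=0 (-) EX@16 MEM@17 WB@18

Answer: 5 6 8 11 14 17 18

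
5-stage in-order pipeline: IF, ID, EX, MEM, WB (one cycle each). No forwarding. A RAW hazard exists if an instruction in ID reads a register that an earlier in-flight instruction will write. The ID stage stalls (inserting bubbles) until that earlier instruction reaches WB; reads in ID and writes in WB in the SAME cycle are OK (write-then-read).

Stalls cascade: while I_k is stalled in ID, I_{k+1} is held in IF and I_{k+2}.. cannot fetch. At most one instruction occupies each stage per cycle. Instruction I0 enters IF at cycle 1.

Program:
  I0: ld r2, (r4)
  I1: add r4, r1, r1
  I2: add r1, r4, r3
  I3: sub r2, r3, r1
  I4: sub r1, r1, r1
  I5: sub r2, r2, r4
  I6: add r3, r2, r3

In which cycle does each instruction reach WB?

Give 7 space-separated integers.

I0 ld r2 <- r4: IF@1 ID@2 stall=0 (-) EX@3 MEM@4 WB@5
I1 add r4 <- r1,r1: IF@2 ID@3 stall=0 (-) EX@4 MEM@5 WB@6
I2 add r1 <- r4,r3: IF@3 ID@4 stall=2 (RAW on I1.r4 (WB@6)) EX@7 MEM@8 WB@9
I3 sub r2 <- r3,r1: IF@4 ID@7 stall=2 (RAW on I2.r1 (WB@9)) EX@10 MEM@11 WB@12
I4 sub r1 <- r1,r1: IF@7 ID@10 stall=0 (-) EX@11 MEM@12 WB@13
I5 sub r2 <- r2,r4: IF@10 ID@11 stall=1 (RAW on I3.r2 (WB@12)) EX@13 MEM@14 WB@15
I6 add r3 <- r2,r3: IF@11 ID@13 stall=2 (RAW on I5.r2 (WB@15)) EX@16 MEM@17 WB@18

Answer: 5 6 9 12 13 15 18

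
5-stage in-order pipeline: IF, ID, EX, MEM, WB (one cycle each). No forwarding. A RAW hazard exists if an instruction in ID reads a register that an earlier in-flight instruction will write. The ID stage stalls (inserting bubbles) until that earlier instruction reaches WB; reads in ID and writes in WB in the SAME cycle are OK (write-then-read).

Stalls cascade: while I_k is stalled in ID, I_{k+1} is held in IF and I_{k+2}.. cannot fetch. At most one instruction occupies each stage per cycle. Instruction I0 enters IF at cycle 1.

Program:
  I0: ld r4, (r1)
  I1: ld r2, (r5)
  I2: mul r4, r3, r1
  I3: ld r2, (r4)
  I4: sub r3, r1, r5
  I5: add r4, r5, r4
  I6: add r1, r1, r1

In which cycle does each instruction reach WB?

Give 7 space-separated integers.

I0 ld r4 <- r1: IF@1 ID@2 stall=0 (-) EX@3 MEM@4 WB@5
I1 ld r2 <- r5: IF@2 ID@3 stall=0 (-) EX@4 MEM@5 WB@6
I2 mul r4 <- r3,r1: IF@3 ID@4 stall=0 (-) EX@5 MEM@6 WB@7
I3 ld r2 <- r4: IF@4 ID@5 stall=2 (RAW on I2.r4 (WB@7)) EX@8 MEM@9 WB@10
I4 sub r3 <- r1,r5: IF@5 ID@8 stall=0 (-) EX@9 MEM@10 WB@11
I5 add r4 <- r5,r4: IF@8 ID@9 stall=0 (-) EX@10 MEM@11 WB@12
I6 add r1 <- r1,r1: IF@9 ID@10 stall=0 (-) EX@11 MEM@12 WB@13

Answer: 5 6 7 10 11 12 13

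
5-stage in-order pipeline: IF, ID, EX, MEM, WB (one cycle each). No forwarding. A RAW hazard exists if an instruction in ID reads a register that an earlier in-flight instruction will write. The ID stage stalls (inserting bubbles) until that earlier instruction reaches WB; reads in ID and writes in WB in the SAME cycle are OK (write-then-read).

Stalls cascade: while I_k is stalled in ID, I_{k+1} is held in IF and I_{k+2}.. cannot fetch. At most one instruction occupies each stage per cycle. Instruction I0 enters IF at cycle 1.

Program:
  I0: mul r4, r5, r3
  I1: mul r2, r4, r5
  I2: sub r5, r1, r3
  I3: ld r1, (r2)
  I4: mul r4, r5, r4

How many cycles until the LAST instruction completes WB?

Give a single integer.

Answer: 12

Derivation:
I0 mul r4 <- r5,r3: IF@1 ID@2 stall=0 (-) EX@3 MEM@4 WB@5
I1 mul r2 <- r4,r5: IF@2 ID@3 stall=2 (RAW on I0.r4 (WB@5)) EX@6 MEM@7 WB@8
I2 sub r5 <- r1,r3: IF@3 ID@6 stall=0 (-) EX@7 MEM@8 WB@9
I3 ld r1 <- r2: IF@6 ID@7 stall=1 (RAW on I1.r2 (WB@8)) EX@9 MEM@10 WB@11
I4 mul r4 <- r5,r4: IF@7 ID@9 stall=0 (-) EX@10 MEM@11 WB@12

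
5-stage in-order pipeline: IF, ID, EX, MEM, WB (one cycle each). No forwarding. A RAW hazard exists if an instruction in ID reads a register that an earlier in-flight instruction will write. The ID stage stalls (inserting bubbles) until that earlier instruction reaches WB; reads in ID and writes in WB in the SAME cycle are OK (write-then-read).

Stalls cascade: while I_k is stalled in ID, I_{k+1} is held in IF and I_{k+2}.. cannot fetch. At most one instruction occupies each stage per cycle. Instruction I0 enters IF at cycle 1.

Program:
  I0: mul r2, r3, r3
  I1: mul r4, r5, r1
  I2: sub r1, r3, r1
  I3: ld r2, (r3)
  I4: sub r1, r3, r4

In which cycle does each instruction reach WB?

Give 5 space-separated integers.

Answer: 5 6 7 8 9

Derivation:
I0 mul r2 <- r3,r3: IF@1 ID@2 stall=0 (-) EX@3 MEM@4 WB@5
I1 mul r4 <- r5,r1: IF@2 ID@3 stall=0 (-) EX@4 MEM@5 WB@6
I2 sub r1 <- r3,r1: IF@3 ID@4 stall=0 (-) EX@5 MEM@6 WB@7
I3 ld r2 <- r3: IF@4 ID@5 stall=0 (-) EX@6 MEM@7 WB@8
I4 sub r1 <- r3,r4: IF@5 ID@6 stall=0 (-) EX@7 MEM@8 WB@9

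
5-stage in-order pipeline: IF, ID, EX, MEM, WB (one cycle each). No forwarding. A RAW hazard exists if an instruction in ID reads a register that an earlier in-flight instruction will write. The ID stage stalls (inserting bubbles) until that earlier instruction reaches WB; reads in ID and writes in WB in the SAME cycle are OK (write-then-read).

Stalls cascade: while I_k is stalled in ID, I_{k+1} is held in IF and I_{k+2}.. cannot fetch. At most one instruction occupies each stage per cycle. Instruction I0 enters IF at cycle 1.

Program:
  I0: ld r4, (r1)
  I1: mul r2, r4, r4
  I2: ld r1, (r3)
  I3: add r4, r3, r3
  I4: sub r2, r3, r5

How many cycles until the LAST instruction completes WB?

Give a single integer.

Answer: 11

Derivation:
I0 ld r4 <- r1: IF@1 ID@2 stall=0 (-) EX@3 MEM@4 WB@5
I1 mul r2 <- r4,r4: IF@2 ID@3 stall=2 (RAW on I0.r4 (WB@5)) EX@6 MEM@7 WB@8
I2 ld r1 <- r3: IF@3 ID@6 stall=0 (-) EX@7 MEM@8 WB@9
I3 add r4 <- r3,r3: IF@6 ID@7 stall=0 (-) EX@8 MEM@9 WB@10
I4 sub r2 <- r3,r5: IF@7 ID@8 stall=0 (-) EX@9 MEM@10 WB@11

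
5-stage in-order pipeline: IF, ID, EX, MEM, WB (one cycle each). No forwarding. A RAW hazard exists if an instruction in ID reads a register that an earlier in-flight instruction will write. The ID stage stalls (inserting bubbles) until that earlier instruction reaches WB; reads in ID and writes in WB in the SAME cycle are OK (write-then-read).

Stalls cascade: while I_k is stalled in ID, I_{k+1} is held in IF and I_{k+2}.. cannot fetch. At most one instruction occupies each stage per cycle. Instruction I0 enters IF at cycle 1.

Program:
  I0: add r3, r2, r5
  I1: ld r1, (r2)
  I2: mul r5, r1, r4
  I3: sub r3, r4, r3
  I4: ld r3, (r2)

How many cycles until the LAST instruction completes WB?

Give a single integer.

Answer: 11

Derivation:
I0 add r3 <- r2,r5: IF@1 ID@2 stall=0 (-) EX@3 MEM@4 WB@5
I1 ld r1 <- r2: IF@2 ID@3 stall=0 (-) EX@4 MEM@5 WB@6
I2 mul r5 <- r1,r4: IF@3 ID@4 stall=2 (RAW on I1.r1 (WB@6)) EX@7 MEM@8 WB@9
I3 sub r3 <- r4,r3: IF@4 ID@7 stall=0 (-) EX@8 MEM@9 WB@10
I4 ld r3 <- r2: IF@7 ID@8 stall=0 (-) EX@9 MEM@10 WB@11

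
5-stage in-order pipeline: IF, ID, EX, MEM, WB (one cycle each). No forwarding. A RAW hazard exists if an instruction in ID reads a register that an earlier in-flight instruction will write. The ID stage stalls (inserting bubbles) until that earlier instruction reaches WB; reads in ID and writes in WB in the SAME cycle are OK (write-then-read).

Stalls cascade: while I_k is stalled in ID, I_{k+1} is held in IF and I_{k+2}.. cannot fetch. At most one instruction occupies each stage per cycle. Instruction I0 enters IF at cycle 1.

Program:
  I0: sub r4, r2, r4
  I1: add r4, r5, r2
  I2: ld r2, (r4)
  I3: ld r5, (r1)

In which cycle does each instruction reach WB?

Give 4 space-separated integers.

Answer: 5 6 9 10

Derivation:
I0 sub r4 <- r2,r4: IF@1 ID@2 stall=0 (-) EX@3 MEM@4 WB@5
I1 add r4 <- r5,r2: IF@2 ID@3 stall=0 (-) EX@4 MEM@5 WB@6
I2 ld r2 <- r4: IF@3 ID@4 stall=2 (RAW on I1.r4 (WB@6)) EX@7 MEM@8 WB@9
I3 ld r5 <- r1: IF@4 ID@7 stall=0 (-) EX@8 MEM@9 WB@10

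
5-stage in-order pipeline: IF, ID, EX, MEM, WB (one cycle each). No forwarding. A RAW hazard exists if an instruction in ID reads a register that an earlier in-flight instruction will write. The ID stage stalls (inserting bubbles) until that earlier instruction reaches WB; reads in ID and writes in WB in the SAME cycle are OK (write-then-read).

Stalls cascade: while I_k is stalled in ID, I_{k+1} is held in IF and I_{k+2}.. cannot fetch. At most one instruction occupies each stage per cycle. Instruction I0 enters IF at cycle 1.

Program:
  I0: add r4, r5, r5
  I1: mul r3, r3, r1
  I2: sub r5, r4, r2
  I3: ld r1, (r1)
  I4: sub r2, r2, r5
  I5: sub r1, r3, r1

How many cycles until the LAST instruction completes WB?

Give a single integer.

I0 add r4 <- r5,r5: IF@1 ID@2 stall=0 (-) EX@3 MEM@4 WB@5
I1 mul r3 <- r3,r1: IF@2 ID@3 stall=0 (-) EX@4 MEM@5 WB@6
I2 sub r5 <- r4,r2: IF@3 ID@4 stall=1 (RAW on I0.r4 (WB@5)) EX@6 MEM@7 WB@8
I3 ld r1 <- r1: IF@4 ID@6 stall=0 (-) EX@7 MEM@8 WB@9
I4 sub r2 <- r2,r5: IF@6 ID@7 stall=1 (RAW on I2.r5 (WB@8)) EX@9 MEM@10 WB@11
I5 sub r1 <- r3,r1: IF@7 ID@9 stall=0 (-) EX@10 MEM@11 WB@12

Answer: 12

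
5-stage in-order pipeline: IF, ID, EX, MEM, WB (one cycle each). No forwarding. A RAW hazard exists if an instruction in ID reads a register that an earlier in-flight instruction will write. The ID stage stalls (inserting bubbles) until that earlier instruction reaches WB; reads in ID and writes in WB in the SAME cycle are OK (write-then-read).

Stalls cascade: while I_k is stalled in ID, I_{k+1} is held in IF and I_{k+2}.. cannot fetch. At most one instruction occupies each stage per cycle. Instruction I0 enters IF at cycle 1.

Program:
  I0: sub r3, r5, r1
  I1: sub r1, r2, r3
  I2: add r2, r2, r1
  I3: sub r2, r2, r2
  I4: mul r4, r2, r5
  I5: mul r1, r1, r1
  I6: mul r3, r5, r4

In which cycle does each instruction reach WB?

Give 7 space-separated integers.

I0 sub r3 <- r5,r1: IF@1 ID@2 stall=0 (-) EX@3 MEM@4 WB@5
I1 sub r1 <- r2,r3: IF@2 ID@3 stall=2 (RAW on I0.r3 (WB@5)) EX@6 MEM@7 WB@8
I2 add r2 <- r2,r1: IF@3 ID@6 stall=2 (RAW on I1.r1 (WB@8)) EX@9 MEM@10 WB@11
I3 sub r2 <- r2,r2: IF@6 ID@9 stall=2 (RAW on I2.r2 (WB@11)) EX@12 MEM@13 WB@14
I4 mul r4 <- r2,r5: IF@9 ID@12 stall=2 (RAW on I3.r2 (WB@14)) EX@15 MEM@16 WB@17
I5 mul r1 <- r1,r1: IF@12 ID@15 stall=0 (-) EX@16 MEM@17 WB@18
I6 mul r3 <- r5,r4: IF@15 ID@16 stall=1 (RAW on I4.r4 (WB@17)) EX@18 MEM@19 WB@20

Answer: 5 8 11 14 17 18 20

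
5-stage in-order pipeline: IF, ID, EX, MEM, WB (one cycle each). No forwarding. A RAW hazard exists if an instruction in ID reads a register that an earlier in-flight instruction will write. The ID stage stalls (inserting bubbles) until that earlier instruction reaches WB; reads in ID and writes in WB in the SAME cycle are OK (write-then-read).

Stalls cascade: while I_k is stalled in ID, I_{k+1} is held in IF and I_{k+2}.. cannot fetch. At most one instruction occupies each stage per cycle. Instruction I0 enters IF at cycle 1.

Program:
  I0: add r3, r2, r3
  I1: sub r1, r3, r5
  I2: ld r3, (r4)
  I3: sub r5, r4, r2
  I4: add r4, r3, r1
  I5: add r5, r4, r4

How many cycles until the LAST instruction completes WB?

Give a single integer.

I0 add r3 <- r2,r3: IF@1 ID@2 stall=0 (-) EX@3 MEM@4 WB@5
I1 sub r1 <- r3,r5: IF@2 ID@3 stall=2 (RAW on I0.r3 (WB@5)) EX@6 MEM@7 WB@8
I2 ld r3 <- r4: IF@3 ID@6 stall=0 (-) EX@7 MEM@8 WB@9
I3 sub r5 <- r4,r2: IF@6 ID@7 stall=0 (-) EX@8 MEM@9 WB@10
I4 add r4 <- r3,r1: IF@7 ID@8 stall=1 (RAW on I2.r3 (WB@9)) EX@10 MEM@11 WB@12
I5 add r5 <- r4,r4: IF@8 ID@10 stall=2 (RAW on I4.r4 (WB@12)) EX@13 MEM@14 WB@15

Answer: 15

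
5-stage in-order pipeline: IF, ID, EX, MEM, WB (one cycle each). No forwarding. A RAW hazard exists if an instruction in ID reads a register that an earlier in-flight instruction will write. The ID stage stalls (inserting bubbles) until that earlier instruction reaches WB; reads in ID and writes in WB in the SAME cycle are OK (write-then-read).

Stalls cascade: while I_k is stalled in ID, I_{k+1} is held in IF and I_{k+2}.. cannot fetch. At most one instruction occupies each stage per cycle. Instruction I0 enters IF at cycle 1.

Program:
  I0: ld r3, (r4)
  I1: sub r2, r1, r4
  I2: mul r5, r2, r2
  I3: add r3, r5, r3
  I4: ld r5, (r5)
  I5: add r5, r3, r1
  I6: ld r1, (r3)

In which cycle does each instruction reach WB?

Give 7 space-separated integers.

I0 ld r3 <- r4: IF@1 ID@2 stall=0 (-) EX@3 MEM@4 WB@5
I1 sub r2 <- r1,r4: IF@2 ID@3 stall=0 (-) EX@4 MEM@5 WB@6
I2 mul r5 <- r2,r2: IF@3 ID@4 stall=2 (RAW on I1.r2 (WB@6)) EX@7 MEM@8 WB@9
I3 add r3 <- r5,r3: IF@4 ID@7 stall=2 (RAW on I2.r5 (WB@9)) EX@10 MEM@11 WB@12
I4 ld r5 <- r5: IF@7 ID@10 stall=0 (-) EX@11 MEM@12 WB@13
I5 add r5 <- r3,r1: IF@10 ID@11 stall=1 (RAW on I3.r3 (WB@12)) EX@13 MEM@14 WB@15
I6 ld r1 <- r3: IF@11 ID@13 stall=0 (-) EX@14 MEM@15 WB@16

Answer: 5 6 9 12 13 15 16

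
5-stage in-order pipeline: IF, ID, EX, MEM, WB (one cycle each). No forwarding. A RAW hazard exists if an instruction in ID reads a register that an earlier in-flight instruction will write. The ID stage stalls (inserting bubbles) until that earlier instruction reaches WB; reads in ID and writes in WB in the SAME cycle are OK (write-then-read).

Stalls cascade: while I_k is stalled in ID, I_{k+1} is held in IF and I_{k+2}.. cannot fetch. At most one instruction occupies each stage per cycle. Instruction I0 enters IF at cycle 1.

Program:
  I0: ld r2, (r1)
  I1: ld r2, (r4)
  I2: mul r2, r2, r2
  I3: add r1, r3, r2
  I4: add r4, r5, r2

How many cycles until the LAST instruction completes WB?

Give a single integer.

Answer: 13

Derivation:
I0 ld r2 <- r1: IF@1 ID@2 stall=0 (-) EX@3 MEM@4 WB@5
I1 ld r2 <- r4: IF@2 ID@3 stall=0 (-) EX@4 MEM@5 WB@6
I2 mul r2 <- r2,r2: IF@3 ID@4 stall=2 (RAW on I1.r2 (WB@6)) EX@7 MEM@8 WB@9
I3 add r1 <- r3,r2: IF@4 ID@7 stall=2 (RAW on I2.r2 (WB@9)) EX@10 MEM@11 WB@12
I4 add r4 <- r5,r2: IF@7 ID@10 stall=0 (-) EX@11 MEM@12 WB@13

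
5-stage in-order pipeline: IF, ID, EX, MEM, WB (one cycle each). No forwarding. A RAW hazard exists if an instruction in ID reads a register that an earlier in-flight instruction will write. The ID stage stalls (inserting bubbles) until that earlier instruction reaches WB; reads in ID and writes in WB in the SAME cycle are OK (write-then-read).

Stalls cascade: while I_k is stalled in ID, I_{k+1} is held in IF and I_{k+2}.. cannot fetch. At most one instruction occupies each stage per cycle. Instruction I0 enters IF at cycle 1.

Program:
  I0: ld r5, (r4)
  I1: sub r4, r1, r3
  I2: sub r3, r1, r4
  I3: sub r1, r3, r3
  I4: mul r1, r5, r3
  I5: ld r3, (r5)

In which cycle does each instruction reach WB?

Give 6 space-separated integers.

I0 ld r5 <- r4: IF@1 ID@2 stall=0 (-) EX@3 MEM@4 WB@5
I1 sub r4 <- r1,r3: IF@2 ID@3 stall=0 (-) EX@4 MEM@5 WB@6
I2 sub r3 <- r1,r4: IF@3 ID@4 stall=2 (RAW on I1.r4 (WB@6)) EX@7 MEM@8 WB@9
I3 sub r1 <- r3,r3: IF@4 ID@7 stall=2 (RAW on I2.r3 (WB@9)) EX@10 MEM@11 WB@12
I4 mul r1 <- r5,r3: IF@7 ID@10 stall=0 (-) EX@11 MEM@12 WB@13
I5 ld r3 <- r5: IF@10 ID@11 stall=0 (-) EX@12 MEM@13 WB@14

Answer: 5 6 9 12 13 14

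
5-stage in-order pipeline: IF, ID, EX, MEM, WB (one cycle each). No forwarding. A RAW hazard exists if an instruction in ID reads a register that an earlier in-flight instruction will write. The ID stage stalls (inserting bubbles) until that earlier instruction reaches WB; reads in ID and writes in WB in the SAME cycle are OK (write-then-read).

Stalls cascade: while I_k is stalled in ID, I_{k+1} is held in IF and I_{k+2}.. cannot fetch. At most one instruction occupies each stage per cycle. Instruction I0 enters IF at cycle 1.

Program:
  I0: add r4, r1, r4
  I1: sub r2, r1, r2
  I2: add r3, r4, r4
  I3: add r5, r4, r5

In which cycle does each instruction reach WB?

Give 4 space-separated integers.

I0 add r4 <- r1,r4: IF@1 ID@2 stall=0 (-) EX@3 MEM@4 WB@5
I1 sub r2 <- r1,r2: IF@2 ID@3 stall=0 (-) EX@4 MEM@5 WB@6
I2 add r3 <- r4,r4: IF@3 ID@4 stall=1 (RAW on I0.r4 (WB@5)) EX@6 MEM@7 WB@8
I3 add r5 <- r4,r5: IF@4 ID@6 stall=0 (-) EX@7 MEM@8 WB@9

Answer: 5 6 8 9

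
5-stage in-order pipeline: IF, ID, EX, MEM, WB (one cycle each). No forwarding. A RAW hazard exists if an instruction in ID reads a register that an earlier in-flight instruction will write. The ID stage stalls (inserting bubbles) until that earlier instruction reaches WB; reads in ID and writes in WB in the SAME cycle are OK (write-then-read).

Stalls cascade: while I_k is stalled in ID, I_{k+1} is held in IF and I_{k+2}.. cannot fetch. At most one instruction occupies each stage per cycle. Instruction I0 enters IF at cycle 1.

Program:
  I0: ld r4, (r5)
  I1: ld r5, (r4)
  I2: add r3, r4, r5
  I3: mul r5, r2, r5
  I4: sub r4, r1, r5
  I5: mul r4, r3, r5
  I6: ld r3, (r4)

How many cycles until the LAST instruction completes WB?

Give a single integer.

I0 ld r4 <- r5: IF@1 ID@2 stall=0 (-) EX@3 MEM@4 WB@5
I1 ld r5 <- r4: IF@2 ID@3 stall=2 (RAW on I0.r4 (WB@5)) EX@6 MEM@7 WB@8
I2 add r3 <- r4,r5: IF@3 ID@6 stall=2 (RAW on I1.r5 (WB@8)) EX@9 MEM@10 WB@11
I3 mul r5 <- r2,r5: IF@6 ID@9 stall=0 (-) EX@10 MEM@11 WB@12
I4 sub r4 <- r1,r5: IF@9 ID@10 stall=2 (RAW on I3.r5 (WB@12)) EX@13 MEM@14 WB@15
I5 mul r4 <- r3,r5: IF@10 ID@13 stall=0 (-) EX@14 MEM@15 WB@16
I6 ld r3 <- r4: IF@13 ID@14 stall=2 (RAW on I5.r4 (WB@16)) EX@17 MEM@18 WB@19

Answer: 19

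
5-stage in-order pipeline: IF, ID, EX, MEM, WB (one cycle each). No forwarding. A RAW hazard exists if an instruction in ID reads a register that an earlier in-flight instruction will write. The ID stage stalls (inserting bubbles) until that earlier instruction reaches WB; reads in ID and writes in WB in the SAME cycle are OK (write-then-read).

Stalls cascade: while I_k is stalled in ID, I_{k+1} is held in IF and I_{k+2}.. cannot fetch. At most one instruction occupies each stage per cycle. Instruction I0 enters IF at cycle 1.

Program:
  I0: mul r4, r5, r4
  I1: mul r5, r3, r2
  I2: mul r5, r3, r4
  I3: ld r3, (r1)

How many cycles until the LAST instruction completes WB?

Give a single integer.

Answer: 9

Derivation:
I0 mul r4 <- r5,r4: IF@1 ID@2 stall=0 (-) EX@3 MEM@4 WB@5
I1 mul r5 <- r3,r2: IF@2 ID@3 stall=0 (-) EX@4 MEM@5 WB@6
I2 mul r5 <- r3,r4: IF@3 ID@4 stall=1 (RAW on I0.r4 (WB@5)) EX@6 MEM@7 WB@8
I3 ld r3 <- r1: IF@4 ID@6 stall=0 (-) EX@7 MEM@8 WB@9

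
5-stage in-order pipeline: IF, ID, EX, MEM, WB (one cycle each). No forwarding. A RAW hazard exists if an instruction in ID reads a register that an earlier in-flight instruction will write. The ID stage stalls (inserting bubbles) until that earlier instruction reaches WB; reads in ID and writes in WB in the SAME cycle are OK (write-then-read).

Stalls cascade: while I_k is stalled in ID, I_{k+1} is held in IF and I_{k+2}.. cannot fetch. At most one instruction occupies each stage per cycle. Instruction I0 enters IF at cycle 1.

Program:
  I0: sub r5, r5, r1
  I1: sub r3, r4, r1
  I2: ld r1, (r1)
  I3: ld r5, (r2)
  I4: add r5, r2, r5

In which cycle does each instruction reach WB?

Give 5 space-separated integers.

I0 sub r5 <- r5,r1: IF@1 ID@2 stall=0 (-) EX@3 MEM@4 WB@5
I1 sub r3 <- r4,r1: IF@2 ID@3 stall=0 (-) EX@4 MEM@5 WB@6
I2 ld r1 <- r1: IF@3 ID@4 stall=0 (-) EX@5 MEM@6 WB@7
I3 ld r5 <- r2: IF@4 ID@5 stall=0 (-) EX@6 MEM@7 WB@8
I4 add r5 <- r2,r5: IF@5 ID@6 stall=2 (RAW on I3.r5 (WB@8)) EX@9 MEM@10 WB@11

Answer: 5 6 7 8 11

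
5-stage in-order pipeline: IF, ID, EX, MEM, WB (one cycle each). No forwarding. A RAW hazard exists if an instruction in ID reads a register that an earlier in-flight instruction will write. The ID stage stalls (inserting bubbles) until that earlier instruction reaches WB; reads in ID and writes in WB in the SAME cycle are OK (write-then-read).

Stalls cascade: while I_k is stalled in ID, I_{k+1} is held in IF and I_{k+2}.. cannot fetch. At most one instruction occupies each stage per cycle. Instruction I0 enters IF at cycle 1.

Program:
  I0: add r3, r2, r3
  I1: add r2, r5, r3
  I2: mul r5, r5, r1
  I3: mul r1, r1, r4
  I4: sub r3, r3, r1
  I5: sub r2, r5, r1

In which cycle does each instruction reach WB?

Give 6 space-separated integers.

Answer: 5 8 9 10 13 14

Derivation:
I0 add r3 <- r2,r3: IF@1 ID@2 stall=0 (-) EX@3 MEM@4 WB@5
I1 add r2 <- r5,r3: IF@2 ID@3 stall=2 (RAW on I0.r3 (WB@5)) EX@6 MEM@7 WB@8
I2 mul r5 <- r5,r1: IF@3 ID@6 stall=0 (-) EX@7 MEM@8 WB@9
I3 mul r1 <- r1,r4: IF@6 ID@7 stall=0 (-) EX@8 MEM@9 WB@10
I4 sub r3 <- r3,r1: IF@7 ID@8 stall=2 (RAW on I3.r1 (WB@10)) EX@11 MEM@12 WB@13
I5 sub r2 <- r5,r1: IF@8 ID@11 stall=0 (-) EX@12 MEM@13 WB@14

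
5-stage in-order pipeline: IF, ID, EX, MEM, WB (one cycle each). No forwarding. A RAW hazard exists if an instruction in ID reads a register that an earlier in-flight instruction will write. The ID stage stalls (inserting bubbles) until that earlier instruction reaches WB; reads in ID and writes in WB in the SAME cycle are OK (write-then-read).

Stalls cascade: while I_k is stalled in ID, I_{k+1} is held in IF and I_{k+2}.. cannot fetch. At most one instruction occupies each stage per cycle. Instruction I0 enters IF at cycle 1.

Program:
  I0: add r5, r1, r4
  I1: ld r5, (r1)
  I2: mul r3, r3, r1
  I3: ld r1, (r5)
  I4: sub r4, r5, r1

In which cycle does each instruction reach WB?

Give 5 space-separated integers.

Answer: 5 6 7 9 12

Derivation:
I0 add r5 <- r1,r4: IF@1 ID@2 stall=0 (-) EX@3 MEM@4 WB@5
I1 ld r5 <- r1: IF@2 ID@3 stall=0 (-) EX@4 MEM@5 WB@6
I2 mul r3 <- r3,r1: IF@3 ID@4 stall=0 (-) EX@5 MEM@6 WB@7
I3 ld r1 <- r5: IF@4 ID@5 stall=1 (RAW on I1.r5 (WB@6)) EX@7 MEM@8 WB@9
I4 sub r4 <- r5,r1: IF@5 ID@7 stall=2 (RAW on I3.r1 (WB@9)) EX@10 MEM@11 WB@12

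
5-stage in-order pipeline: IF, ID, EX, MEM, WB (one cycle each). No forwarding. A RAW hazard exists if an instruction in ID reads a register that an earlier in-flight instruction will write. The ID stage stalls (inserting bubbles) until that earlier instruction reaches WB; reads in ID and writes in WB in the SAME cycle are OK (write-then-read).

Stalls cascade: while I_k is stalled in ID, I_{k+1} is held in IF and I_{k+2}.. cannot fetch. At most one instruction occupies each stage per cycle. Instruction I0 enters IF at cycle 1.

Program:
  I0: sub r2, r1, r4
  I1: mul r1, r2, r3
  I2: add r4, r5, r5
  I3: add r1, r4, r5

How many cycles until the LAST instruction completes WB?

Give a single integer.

I0 sub r2 <- r1,r4: IF@1 ID@2 stall=0 (-) EX@3 MEM@4 WB@5
I1 mul r1 <- r2,r3: IF@2 ID@3 stall=2 (RAW on I0.r2 (WB@5)) EX@6 MEM@7 WB@8
I2 add r4 <- r5,r5: IF@3 ID@6 stall=0 (-) EX@7 MEM@8 WB@9
I3 add r1 <- r4,r5: IF@6 ID@7 stall=2 (RAW on I2.r4 (WB@9)) EX@10 MEM@11 WB@12

Answer: 12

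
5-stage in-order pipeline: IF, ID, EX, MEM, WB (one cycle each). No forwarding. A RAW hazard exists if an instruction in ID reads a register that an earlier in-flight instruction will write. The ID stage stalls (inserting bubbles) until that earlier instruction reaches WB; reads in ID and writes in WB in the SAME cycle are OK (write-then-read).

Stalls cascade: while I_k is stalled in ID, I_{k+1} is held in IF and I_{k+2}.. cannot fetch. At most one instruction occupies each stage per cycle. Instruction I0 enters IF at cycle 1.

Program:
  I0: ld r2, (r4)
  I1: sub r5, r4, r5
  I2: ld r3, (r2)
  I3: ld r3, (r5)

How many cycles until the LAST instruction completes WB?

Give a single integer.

I0 ld r2 <- r4: IF@1 ID@2 stall=0 (-) EX@3 MEM@4 WB@5
I1 sub r5 <- r4,r5: IF@2 ID@3 stall=0 (-) EX@4 MEM@5 WB@6
I2 ld r3 <- r2: IF@3 ID@4 stall=1 (RAW on I0.r2 (WB@5)) EX@6 MEM@7 WB@8
I3 ld r3 <- r5: IF@4 ID@6 stall=0 (-) EX@7 MEM@8 WB@9

Answer: 9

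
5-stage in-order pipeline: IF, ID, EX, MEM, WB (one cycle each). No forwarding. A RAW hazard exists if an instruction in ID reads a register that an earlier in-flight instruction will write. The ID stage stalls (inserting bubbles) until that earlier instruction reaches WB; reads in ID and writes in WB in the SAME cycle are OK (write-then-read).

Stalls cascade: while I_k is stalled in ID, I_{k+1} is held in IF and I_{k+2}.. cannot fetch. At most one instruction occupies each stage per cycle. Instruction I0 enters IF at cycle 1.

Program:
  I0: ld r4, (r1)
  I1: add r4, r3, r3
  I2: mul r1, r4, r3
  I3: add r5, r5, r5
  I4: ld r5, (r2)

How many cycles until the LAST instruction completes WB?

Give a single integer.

I0 ld r4 <- r1: IF@1 ID@2 stall=0 (-) EX@3 MEM@4 WB@5
I1 add r4 <- r3,r3: IF@2 ID@3 stall=0 (-) EX@4 MEM@5 WB@6
I2 mul r1 <- r4,r3: IF@3 ID@4 stall=2 (RAW on I1.r4 (WB@6)) EX@7 MEM@8 WB@9
I3 add r5 <- r5,r5: IF@4 ID@7 stall=0 (-) EX@8 MEM@9 WB@10
I4 ld r5 <- r2: IF@7 ID@8 stall=0 (-) EX@9 MEM@10 WB@11

Answer: 11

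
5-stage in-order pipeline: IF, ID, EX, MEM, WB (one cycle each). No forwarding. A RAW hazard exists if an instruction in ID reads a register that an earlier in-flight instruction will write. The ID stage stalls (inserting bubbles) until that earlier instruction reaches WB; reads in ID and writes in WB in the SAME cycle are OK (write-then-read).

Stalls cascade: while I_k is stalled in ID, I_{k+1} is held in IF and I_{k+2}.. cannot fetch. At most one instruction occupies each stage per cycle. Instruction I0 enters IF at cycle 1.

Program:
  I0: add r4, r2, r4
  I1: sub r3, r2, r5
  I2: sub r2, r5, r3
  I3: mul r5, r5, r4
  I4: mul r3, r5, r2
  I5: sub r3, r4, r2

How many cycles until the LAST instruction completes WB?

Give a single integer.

Answer: 14

Derivation:
I0 add r4 <- r2,r4: IF@1 ID@2 stall=0 (-) EX@3 MEM@4 WB@5
I1 sub r3 <- r2,r5: IF@2 ID@3 stall=0 (-) EX@4 MEM@5 WB@6
I2 sub r2 <- r5,r3: IF@3 ID@4 stall=2 (RAW on I1.r3 (WB@6)) EX@7 MEM@8 WB@9
I3 mul r5 <- r5,r4: IF@4 ID@7 stall=0 (-) EX@8 MEM@9 WB@10
I4 mul r3 <- r5,r2: IF@7 ID@8 stall=2 (RAW on I3.r5 (WB@10)) EX@11 MEM@12 WB@13
I5 sub r3 <- r4,r2: IF@8 ID@11 stall=0 (-) EX@12 MEM@13 WB@14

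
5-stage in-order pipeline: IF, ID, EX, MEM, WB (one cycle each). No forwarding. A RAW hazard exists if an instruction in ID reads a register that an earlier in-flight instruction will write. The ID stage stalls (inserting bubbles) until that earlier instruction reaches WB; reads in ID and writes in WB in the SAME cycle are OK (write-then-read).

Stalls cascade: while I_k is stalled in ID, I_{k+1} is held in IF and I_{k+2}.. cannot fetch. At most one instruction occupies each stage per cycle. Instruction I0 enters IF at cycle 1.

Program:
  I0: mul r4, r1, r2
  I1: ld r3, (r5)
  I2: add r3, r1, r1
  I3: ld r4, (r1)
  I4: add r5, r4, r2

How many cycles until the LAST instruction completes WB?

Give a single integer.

I0 mul r4 <- r1,r2: IF@1 ID@2 stall=0 (-) EX@3 MEM@4 WB@5
I1 ld r3 <- r5: IF@2 ID@3 stall=0 (-) EX@4 MEM@5 WB@6
I2 add r3 <- r1,r1: IF@3 ID@4 stall=0 (-) EX@5 MEM@6 WB@7
I3 ld r4 <- r1: IF@4 ID@5 stall=0 (-) EX@6 MEM@7 WB@8
I4 add r5 <- r4,r2: IF@5 ID@6 stall=2 (RAW on I3.r4 (WB@8)) EX@9 MEM@10 WB@11

Answer: 11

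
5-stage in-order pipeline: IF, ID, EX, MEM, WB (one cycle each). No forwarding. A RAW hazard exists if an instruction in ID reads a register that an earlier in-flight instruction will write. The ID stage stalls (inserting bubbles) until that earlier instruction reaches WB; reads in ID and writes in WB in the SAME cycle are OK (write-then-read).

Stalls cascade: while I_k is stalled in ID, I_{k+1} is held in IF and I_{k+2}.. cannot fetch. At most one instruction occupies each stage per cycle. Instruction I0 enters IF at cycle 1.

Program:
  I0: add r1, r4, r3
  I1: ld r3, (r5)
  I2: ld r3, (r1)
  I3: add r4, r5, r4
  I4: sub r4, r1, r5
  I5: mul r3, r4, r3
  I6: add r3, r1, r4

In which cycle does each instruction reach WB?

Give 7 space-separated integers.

I0 add r1 <- r4,r3: IF@1 ID@2 stall=0 (-) EX@3 MEM@4 WB@5
I1 ld r3 <- r5: IF@2 ID@3 stall=0 (-) EX@4 MEM@5 WB@6
I2 ld r3 <- r1: IF@3 ID@4 stall=1 (RAW on I0.r1 (WB@5)) EX@6 MEM@7 WB@8
I3 add r4 <- r5,r4: IF@4 ID@6 stall=0 (-) EX@7 MEM@8 WB@9
I4 sub r4 <- r1,r5: IF@6 ID@7 stall=0 (-) EX@8 MEM@9 WB@10
I5 mul r3 <- r4,r3: IF@7 ID@8 stall=2 (RAW on I4.r4 (WB@10)) EX@11 MEM@12 WB@13
I6 add r3 <- r1,r4: IF@8 ID@11 stall=0 (-) EX@12 MEM@13 WB@14

Answer: 5 6 8 9 10 13 14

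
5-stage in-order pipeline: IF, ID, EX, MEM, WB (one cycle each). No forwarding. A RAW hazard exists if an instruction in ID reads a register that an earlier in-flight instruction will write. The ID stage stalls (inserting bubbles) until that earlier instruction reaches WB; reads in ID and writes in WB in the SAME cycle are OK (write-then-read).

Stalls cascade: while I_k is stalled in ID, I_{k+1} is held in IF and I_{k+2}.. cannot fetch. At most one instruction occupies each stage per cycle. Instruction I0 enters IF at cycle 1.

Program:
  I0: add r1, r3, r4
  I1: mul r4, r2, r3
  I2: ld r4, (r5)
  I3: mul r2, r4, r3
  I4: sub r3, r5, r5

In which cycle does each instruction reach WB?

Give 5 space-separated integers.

I0 add r1 <- r3,r4: IF@1 ID@2 stall=0 (-) EX@3 MEM@4 WB@5
I1 mul r4 <- r2,r3: IF@2 ID@3 stall=0 (-) EX@4 MEM@5 WB@6
I2 ld r4 <- r5: IF@3 ID@4 stall=0 (-) EX@5 MEM@6 WB@7
I3 mul r2 <- r4,r3: IF@4 ID@5 stall=2 (RAW on I2.r4 (WB@7)) EX@8 MEM@9 WB@10
I4 sub r3 <- r5,r5: IF@5 ID@8 stall=0 (-) EX@9 MEM@10 WB@11

Answer: 5 6 7 10 11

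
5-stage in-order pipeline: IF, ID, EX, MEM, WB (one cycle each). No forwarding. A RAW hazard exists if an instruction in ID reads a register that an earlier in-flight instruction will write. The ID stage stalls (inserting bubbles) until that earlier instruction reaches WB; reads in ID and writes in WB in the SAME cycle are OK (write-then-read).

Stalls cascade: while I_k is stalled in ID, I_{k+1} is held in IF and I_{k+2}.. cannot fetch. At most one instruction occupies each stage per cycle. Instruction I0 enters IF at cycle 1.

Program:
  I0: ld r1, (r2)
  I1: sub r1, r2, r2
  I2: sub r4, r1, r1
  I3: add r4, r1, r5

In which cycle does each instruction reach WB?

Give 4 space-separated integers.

I0 ld r1 <- r2: IF@1 ID@2 stall=0 (-) EX@3 MEM@4 WB@5
I1 sub r1 <- r2,r2: IF@2 ID@3 stall=0 (-) EX@4 MEM@5 WB@6
I2 sub r4 <- r1,r1: IF@3 ID@4 stall=2 (RAW on I1.r1 (WB@6)) EX@7 MEM@8 WB@9
I3 add r4 <- r1,r5: IF@4 ID@7 stall=0 (-) EX@8 MEM@9 WB@10

Answer: 5 6 9 10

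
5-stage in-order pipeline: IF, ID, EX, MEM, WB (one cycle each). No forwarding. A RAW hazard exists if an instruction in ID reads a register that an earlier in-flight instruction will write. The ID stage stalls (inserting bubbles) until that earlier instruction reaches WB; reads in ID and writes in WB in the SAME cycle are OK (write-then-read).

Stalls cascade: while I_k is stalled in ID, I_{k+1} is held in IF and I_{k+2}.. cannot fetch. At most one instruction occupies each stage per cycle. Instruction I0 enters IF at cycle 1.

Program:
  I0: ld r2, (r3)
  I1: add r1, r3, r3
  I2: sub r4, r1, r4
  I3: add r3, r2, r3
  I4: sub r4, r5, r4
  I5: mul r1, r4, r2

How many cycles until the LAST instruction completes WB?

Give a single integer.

I0 ld r2 <- r3: IF@1 ID@2 stall=0 (-) EX@3 MEM@4 WB@5
I1 add r1 <- r3,r3: IF@2 ID@3 stall=0 (-) EX@4 MEM@5 WB@6
I2 sub r4 <- r1,r4: IF@3 ID@4 stall=2 (RAW on I1.r1 (WB@6)) EX@7 MEM@8 WB@9
I3 add r3 <- r2,r3: IF@4 ID@7 stall=0 (-) EX@8 MEM@9 WB@10
I4 sub r4 <- r5,r4: IF@7 ID@8 stall=1 (RAW on I2.r4 (WB@9)) EX@10 MEM@11 WB@12
I5 mul r1 <- r4,r2: IF@8 ID@10 stall=2 (RAW on I4.r4 (WB@12)) EX@13 MEM@14 WB@15

Answer: 15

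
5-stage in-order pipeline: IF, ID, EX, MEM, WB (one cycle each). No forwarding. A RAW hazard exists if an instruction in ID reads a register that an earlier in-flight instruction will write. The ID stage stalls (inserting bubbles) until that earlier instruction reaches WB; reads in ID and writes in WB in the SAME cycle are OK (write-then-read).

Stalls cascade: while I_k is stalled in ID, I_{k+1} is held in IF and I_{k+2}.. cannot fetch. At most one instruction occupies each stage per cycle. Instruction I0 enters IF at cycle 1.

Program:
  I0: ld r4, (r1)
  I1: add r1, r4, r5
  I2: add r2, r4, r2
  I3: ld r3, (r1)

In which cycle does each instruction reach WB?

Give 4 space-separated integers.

Answer: 5 8 9 11

Derivation:
I0 ld r4 <- r1: IF@1 ID@2 stall=0 (-) EX@3 MEM@4 WB@5
I1 add r1 <- r4,r5: IF@2 ID@3 stall=2 (RAW on I0.r4 (WB@5)) EX@6 MEM@7 WB@8
I2 add r2 <- r4,r2: IF@3 ID@6 stall=0 (-) EX@7 MEM@8 WB@9
I3 ld r3 <- r1: IF@6 ID@7 stall=1 (RAW on I1.r1 (WB@8)) EX@9 MEM@10 WB@11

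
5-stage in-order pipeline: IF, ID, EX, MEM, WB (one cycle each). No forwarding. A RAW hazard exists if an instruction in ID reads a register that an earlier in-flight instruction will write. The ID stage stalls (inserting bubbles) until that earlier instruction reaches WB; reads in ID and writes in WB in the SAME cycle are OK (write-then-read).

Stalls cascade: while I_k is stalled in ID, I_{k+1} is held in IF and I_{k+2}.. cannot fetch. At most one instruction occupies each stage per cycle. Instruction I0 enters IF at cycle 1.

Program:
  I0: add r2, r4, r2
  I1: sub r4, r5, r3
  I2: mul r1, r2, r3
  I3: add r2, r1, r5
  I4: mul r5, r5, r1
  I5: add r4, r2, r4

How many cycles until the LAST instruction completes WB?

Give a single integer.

Answer: 14

Derivation:
I0 add r2 <- r4,r2: IF@1 ID@2 stall=0 (-) EX@3 MEM@4 WB@5
I1 sub r4 <- r5,r3: IF@2 ID@3 stall=0 (-) EX@4 MEM@5 WB@6
I2 mul r1 <- r2,r3: IF@3 ID@4 stall=1 (RAW on I0.r2 (WB@5)) EX@6 MEM@7 WB@8
I3 add r2 <- r1,r5: IF@4 ID@6 stall=2 (RAW on I2.r1 (WB@8)) EX@9 MEM@10 WB@11
I4 mul r5 <- r5,r1: IF@6 ID@9 stall=0 (-) EX@10 MEM@11 WB@12
I5 add r4 <- r2,r4: IF@9 ID@10 stall=1 (RAW on I3.r2 (WB@11)) EX@12 MEM@13 WB@14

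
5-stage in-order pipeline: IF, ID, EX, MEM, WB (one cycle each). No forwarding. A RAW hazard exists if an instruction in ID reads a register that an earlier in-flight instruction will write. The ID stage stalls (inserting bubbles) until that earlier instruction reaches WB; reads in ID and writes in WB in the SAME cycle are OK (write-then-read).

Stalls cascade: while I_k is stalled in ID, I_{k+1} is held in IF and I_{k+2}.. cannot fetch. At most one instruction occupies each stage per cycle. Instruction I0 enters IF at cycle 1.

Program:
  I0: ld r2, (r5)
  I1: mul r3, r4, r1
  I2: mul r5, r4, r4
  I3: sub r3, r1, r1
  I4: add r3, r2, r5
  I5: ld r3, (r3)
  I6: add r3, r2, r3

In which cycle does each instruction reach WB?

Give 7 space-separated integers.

I0 ld r2 <- r5: IF@1 ID@2 stall=0 (-) EX@3 MEM@4 WB@5
I1 mul r3 <- r4,r1: IF@2 ID@3 stall=0 (-) EX@4 MEM@5 WB@6
I2 mul r5 <- r4,r4: IF@3 ID@4 stall=0 (-) EX@5 MEM@6 WB@7
I3 sub r3 <- r1,r1: IF@4 ID@5 stall=0 (-) EX@6 MEM@7 WB@8
I4 add r3 <- r2,r5: IF@5 ID@6 stall=1 (RAW on I2.r5 (WB@7)) EX@8 MEM@9 WB@10
I5 ld r3 <- r3: IF@6 ID@8 stall=2 (RAW on I4.r3 (WB@10)) EX@11 MEM@12 WB@13
I6 add r3 <- r2,r3: IF@8 ID@11 stall=2 (RAW on I5.r3 (WB@13)) EX@14 MEM@15 WB@16

Answer: 5 6 7 8 10 13 16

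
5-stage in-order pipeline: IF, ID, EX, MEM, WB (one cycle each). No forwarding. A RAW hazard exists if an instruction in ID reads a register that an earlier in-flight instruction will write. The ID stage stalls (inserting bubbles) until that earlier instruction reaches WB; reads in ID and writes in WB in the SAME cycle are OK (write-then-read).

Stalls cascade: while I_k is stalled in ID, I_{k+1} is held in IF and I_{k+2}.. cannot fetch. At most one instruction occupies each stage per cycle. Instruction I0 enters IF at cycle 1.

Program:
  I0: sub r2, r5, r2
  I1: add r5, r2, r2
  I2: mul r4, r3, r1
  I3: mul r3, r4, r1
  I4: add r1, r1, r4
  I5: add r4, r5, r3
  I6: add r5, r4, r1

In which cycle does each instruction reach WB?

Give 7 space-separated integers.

Answer: 5 8 9 12 13 15 18

Derivation:
I0 sub r2 <- r5,r2: IF@1 ID@2 stall=0 (-) EX@3 MEM@4 WB@5
I1 add r5 <- r2,r2: IF@2 ID@3 stall=2 (RAW on I0.r2 (WB@5)) EX@6 MEM@7 WB@8
I2 mul r4 <- r3,r1: IF@3 ID@6 stall=0 (-) EX@7 MEM@8 WB@9
I3 mul r3 <- r4,r1: IF@6 ID@7 stall=2 (RAW on I2.r4 (WB@9)) EX@10 MEM@11 WB@12
I4 add r1 <- r1,r4: IF@7 ID@10 stall=0 (-) EX@11 MEM@12 WB@13
I5 add r4 <- r5,r3: IF@10 ID@11 stall=1 (RAW on I3.r3 (WB@12)) EX@13 MEM@14 WB@15
I6 add r5 <- r4,r1: IF@11 ID@13 stall=2 (RAW on I5.r4 (WB@15)) EX@16 MEM@17 WB@18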